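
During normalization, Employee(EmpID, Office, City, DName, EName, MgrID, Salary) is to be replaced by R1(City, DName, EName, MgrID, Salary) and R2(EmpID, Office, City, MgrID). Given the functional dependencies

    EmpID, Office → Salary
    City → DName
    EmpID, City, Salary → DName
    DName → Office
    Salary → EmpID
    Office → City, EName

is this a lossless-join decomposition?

Common attributes: R1 ∩ R2 = {City, MgrID}.
Closure of {City, MgrID}: City → DName applies, adding DName; DName → Office applies, adding Office; Office → City, EName applies, adding EName. So (City, MgrID)⁺ = {Office, City, DName, EName, MgrID}.
The closure contains neither all of R1 = {City, DName, EName, MgrID, Salary} nor all of R2 = {EmpID, Office, City, MgrID}, so the common attributes are not a superkey of either fragment. The join is lossy.

No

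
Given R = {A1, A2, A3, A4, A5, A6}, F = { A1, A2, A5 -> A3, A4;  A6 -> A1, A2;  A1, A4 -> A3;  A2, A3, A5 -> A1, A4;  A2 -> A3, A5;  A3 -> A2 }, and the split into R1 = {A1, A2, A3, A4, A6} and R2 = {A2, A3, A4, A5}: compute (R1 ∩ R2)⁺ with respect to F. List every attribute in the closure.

A1, A2, A3, A4, A5

R1 ∩ R2 = {A2, A3, A4}.
A2 → A3, A5 applies, adding A5
A2, A3, A5 → A1, A4 applies, adding A1
Closure: {A1, A2, A3, A4, A5}.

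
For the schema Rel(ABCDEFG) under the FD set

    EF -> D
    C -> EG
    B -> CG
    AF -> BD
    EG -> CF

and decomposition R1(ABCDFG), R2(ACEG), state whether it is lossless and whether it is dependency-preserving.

lossless but not dependency-preserving

Lossless test: (ACG)⁺ = {ABCDEFG}, which contains all of one fragment — lossless.
Dependency preservation: the restricted closure of {EF} across the fragments never reaches {D}, so EF → D cannot be enforced without a join — not preserved.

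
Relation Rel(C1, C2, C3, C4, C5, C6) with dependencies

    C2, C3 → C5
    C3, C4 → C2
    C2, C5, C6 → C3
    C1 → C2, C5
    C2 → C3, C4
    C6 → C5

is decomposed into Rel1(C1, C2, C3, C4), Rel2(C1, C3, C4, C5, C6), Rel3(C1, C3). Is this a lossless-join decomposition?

Yes

Chase test. Columns are C1, C2, C3, C4, C5, C6; row i has aⱼ where attribute j ∈ Reli, else bᵢⱼ.
Initial tableau (one row per fragment):
  row 1: a1 a2 a3 a4 b15 b16
  row 2: a1 b22 a3 a4 a5 a6
  row 3: a1 b32 a3 b34 b35 b36
Rows 1 and 2 agree on C3, C4; apply C3, C4→C2 and equate their C2 entries.
Rows 1 and 2 agree on C1; apply C1→C2, C5 and equate their C2, C5 entries.
Rows 1 and 3 agree on C1; apply C1→C2, C5 and equate their C2, C5 entries.
Rows 1 and 3 agree on C2; apply C2→C3, C4 and equate their C3, C4 entries.
Row 2 is now all distinguished symbols — the join is lossless.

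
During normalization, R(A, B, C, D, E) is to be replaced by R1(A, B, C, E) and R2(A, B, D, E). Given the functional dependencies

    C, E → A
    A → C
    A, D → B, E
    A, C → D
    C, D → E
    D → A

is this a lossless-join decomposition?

Yes

Common attributes: R1 ∩ R2 = {A, B, E}.
Closure of {A, B, E}: A → C applies, adding C; A, C → D applies, adding D. So (A, B, E)⁺ = {A, B, C, D, E}.
This closure contains every attribute of R1, so R1 ∩ R2 → R1. The join is lossless.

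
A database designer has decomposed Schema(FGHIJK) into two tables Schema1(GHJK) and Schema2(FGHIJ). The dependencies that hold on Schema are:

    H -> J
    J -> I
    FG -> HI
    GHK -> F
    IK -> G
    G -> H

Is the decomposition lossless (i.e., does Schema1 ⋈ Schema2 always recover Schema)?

Common attributes: Schema1 ∩ Schema2 = {GHJ}.
Closure of {GHJ}: J → I applies, adding I. So (GHJ)⁺ = {GHIJ}.
The closure contains neither all of Schema1 = {GHJK} nor all of Schema2 = {FGHIJ}, so the common attributes are not a superkey of either fragment. The join is lossy.

No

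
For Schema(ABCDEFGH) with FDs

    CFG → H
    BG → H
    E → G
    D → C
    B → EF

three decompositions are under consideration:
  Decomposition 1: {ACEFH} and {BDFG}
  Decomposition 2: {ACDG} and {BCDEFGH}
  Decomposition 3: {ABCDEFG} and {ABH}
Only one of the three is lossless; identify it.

Decomposition 3

Decomposition 1: common = {F}, closure = {F} → lossy.
Decomposition 2: common = {CDG}, closure = {CDG} → lossy.
Decomposition 3: common = {AB}, closure = {ABEFGH} → lossless.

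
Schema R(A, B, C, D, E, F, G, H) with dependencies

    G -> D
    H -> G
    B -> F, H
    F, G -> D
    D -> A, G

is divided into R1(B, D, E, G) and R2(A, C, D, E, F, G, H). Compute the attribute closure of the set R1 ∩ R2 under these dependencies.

R1 ∩ R2 = {D, E, G}.
D → A, G applies, adding A
Closure: {A, D, E, G}.

A, D, E, G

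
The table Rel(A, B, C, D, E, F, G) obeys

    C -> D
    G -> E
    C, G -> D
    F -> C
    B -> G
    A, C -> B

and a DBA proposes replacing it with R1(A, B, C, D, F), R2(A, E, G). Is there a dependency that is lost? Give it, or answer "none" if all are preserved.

Check B → G: no single fragment contains all of {B, G}, and the restricted closure of {B} across the fragments never reaches {G}.
C → D is preserved.
G → E is preserved.
C, G → D is preserved.
F → C is preserved.
A, C → B is preserved.

B -> G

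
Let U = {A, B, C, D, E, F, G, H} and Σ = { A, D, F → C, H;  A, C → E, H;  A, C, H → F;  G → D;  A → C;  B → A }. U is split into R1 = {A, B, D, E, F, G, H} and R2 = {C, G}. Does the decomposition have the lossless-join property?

Common attributes: R1 ∩ R2 = {G}.
Closure of {G}: G → D applies, adding D. So (G)⁺ = {D, G}.
The closure contains neither all of R1 = {A, B, D, E, F, G, H} nor all of R2 = {C, G}, so the common attributes are not a superkey of either fragment. The join is lossy.

No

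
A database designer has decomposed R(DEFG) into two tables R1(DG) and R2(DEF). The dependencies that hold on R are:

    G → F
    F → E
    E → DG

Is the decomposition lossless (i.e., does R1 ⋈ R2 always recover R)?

No

Common attributes: R1 ∩ R2 = {D}.
No dependency enlarges {D}, so (D)⁺ = {D}.
The closure contains neither all of R1 = {DG} nor all of R2 = {DEF}, so the common attributes are not a superkey of either fragment. The join is lossy.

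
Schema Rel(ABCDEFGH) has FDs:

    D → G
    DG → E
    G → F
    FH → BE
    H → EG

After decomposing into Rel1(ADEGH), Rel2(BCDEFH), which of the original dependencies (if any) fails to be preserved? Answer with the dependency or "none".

G → F

Check G → F: no single fragment contains all of {FG}, and the restricted closure of {G} across the fragments never reaches {F}.
D → G is preserved.
DG → E is preserved.
FH → BE is preserved.
H → EG is preserved.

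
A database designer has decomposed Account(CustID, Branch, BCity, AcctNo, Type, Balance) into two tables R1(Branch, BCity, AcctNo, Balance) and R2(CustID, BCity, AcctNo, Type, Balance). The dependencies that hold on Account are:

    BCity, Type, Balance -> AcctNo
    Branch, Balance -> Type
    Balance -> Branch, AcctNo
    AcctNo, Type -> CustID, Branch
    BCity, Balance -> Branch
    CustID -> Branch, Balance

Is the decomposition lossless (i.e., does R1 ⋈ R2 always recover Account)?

Yes

Common attributes: R1 ∩ R2 = {BCity, AcctNo, Balance}.
Closure of {BCity, AcctNo, Balance}: Balance → Branch, AcctNo applies, adding Branch; Branch, Balance → Type applies, adding Type; AcctNo, Type → CustID, Branch applies, adding CustID. So (BCity, AcctNo, Balance)⁺ = {CustID, Branch, BCity, AcctNo, Type, Balance}.
This closure contains every attribute of R1, so R1 ∩ R2 → R1. The join is lossless.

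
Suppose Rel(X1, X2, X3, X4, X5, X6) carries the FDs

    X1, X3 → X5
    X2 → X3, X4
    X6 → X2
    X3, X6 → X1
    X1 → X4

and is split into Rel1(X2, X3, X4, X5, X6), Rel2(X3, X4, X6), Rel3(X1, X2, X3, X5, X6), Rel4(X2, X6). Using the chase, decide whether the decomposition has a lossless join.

Yes

Chase test. Columns are X1, X2, X3, X4, X5, X6; row i has aⱼ where attribute j ∈ Reli, else bᵢⱼ.
Initial tableau (one row per fragment):
  row 1: b11 a2 a3 a4 a5 a6
  row 2: b21 b22 a3 a4 b25 a6
  row 3: a1 a2 a3 b34 a5 a6
  row 4: b41 a2 b43 b44 b45 a6
Rows 1 and 3 agree on X2; apply X2→X3, X4 and equate their X3, X4 entries.
Rows 1 and 4 agree on X2; apply X2→X3, X4 and equate their X3, X4 entries.
Rows 1 and 2 agree on X6; apply X6→X2 and equate their X2 entries.
Rows 1 and 2 agree on X3, X6; apply X3, X6→X1 and equate their X1 entries.
Rows 1 and 3 agree on X3, X6; apply X3, X6→X1 and equate their X1 entries.
Rows 1 and 4 agree on X3, X6; apply X3, X6→X1 and equate their X1 entries.
Rows 1 and 2 agree on X1, X3; apply X1, X3→X5 and equate their X5 entries.
Rows 1 and 4 agree on X1, X3; apply X1, X3→X5 and equate their X5 entries.
Row 1 is now all distinguished symbols — the join is lossless.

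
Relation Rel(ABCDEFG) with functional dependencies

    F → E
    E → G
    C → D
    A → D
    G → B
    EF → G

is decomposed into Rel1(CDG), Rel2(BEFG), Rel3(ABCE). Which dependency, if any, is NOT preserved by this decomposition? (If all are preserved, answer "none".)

A → D

Check A → D: no single fragment contains all of {AD}, and the restricted closure of {A} across the fragments never reaches {D}.
F → E is preserved.
E → G is preserved.
C → D is preserved.
G → B is preserved.
EF → G is preserved.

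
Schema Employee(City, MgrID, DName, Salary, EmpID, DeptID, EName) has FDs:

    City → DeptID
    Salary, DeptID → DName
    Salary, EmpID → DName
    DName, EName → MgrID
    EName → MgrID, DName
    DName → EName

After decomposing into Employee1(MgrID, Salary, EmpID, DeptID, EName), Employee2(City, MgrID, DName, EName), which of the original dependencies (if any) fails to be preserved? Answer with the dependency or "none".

Check City → DeptID: no single fragment contains all of {City, DeptID}, and the restricted closure of {City} across the fragments never reaches {DeptID}.
Salary, DeptID → DName is preserved.
Salary, EmpID → DName is preserved.
DName, EName → MgrID is preserved.
EName → MgrID, DName is preserved.
DName → EName is preserved.

City → DeptID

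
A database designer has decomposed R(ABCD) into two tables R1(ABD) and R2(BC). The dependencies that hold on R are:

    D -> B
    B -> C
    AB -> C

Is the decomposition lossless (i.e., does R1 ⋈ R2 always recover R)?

Yes

Common attributes: R1 ∩ R2 = {B}.
Closure of {B}: B → C applies, adding C. So (B)⁺ = {BC}.
This closure contains every attribute of R2, so R1 ∩ R2 → R2. The join is lossless.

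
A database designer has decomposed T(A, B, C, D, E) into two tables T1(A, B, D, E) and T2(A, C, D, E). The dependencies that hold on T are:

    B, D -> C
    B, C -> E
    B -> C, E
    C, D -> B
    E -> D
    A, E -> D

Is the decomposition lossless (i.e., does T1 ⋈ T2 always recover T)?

Common attributes: T1 ∩ T2 = {A, D, E}.
No dependency enlarges {A, D, E}, so (A, D, E)⁺ = {A, D, E}.
The closure contains neither all of T1 = {A, B, D, E} nor all of T2 = {A, C, D, E}, so the common attributes are not a superkey of either fragment. The join is lossy.

No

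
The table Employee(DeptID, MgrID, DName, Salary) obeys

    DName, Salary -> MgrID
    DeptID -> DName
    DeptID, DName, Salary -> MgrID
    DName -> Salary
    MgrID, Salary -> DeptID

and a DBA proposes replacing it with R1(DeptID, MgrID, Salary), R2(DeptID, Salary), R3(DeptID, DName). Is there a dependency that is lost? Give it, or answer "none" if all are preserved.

none

DName, Salary → MgrID: restricted closure across fragments reaches MgrID.
DeptID → DName lies within R3.
DeptID, DName, Salary → MgrID: restricted closure across fragments reaches MgrID.
DName → Salary: restricted closure across fragments reaches Salary.
MgrID, Salary → DeptID lies within R1.
Every dependency is enforceable on the fragments, so the decomposition is dependency-preserving.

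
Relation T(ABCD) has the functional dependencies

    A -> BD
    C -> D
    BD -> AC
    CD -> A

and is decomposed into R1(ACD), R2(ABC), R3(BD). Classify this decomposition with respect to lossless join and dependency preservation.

Lossless test (chase): Rows 1 and 2 agree on A; apply A→BD and equate their BD entries. Rows 1 and 3 agree on BD; apply BD→AC and equate their AC entries. Row 1 is now all distinguished symbols — the join is lossless.
Dependency preservation: the restricted closure of {BD} across the fragments never reaches {AC}, so BD → AC cannot be enforced without a join — not preserved.

lossless but not dependency-preserving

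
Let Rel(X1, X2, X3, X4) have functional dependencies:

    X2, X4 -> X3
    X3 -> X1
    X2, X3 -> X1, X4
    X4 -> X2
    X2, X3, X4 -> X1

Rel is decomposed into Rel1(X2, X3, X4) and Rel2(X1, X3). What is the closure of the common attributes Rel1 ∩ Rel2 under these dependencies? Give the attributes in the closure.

X1, X3

Rel1 ∩ Rel2 = {X3}.
X3 → X1 applies, adding X1
Closure: {X1, X3}.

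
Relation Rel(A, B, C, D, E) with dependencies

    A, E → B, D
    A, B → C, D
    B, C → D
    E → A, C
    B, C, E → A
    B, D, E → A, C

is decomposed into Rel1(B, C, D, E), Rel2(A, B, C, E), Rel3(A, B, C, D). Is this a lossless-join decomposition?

Chase test. Columns are A, B, C, D, E; row i has aⱼ where attribute j ∈ Reli, else bᵢⱼ.
Initial tableau (one row per fragment):
  row 1: b11 a2 a3 a4 a5
  row 2: a1 a2 a3 b24 a5
  row 3: a1 a2 a3 a4 b35
Rows 2 and 3 agree on A, B; apply A, B→C, D and equate their C, D entries.
Rows 1 and 2 agree on E; apply E→A, C and equate their A, C entries.
Row 1 is now all distinguished symbols — the join is lossless.

Yes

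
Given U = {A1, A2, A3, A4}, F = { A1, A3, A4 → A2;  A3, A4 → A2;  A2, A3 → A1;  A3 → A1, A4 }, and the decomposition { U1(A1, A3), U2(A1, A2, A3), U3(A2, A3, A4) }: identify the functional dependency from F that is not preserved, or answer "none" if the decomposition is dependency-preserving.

A1, A3, A4 → A2: restricted closure across fragments reaches A2.
A3, A4 → A2 lies within U3.
A2, A3 → A1 lies within U2.
A3 → A1, A4: restricted closure across fragments reaches A1, A4.
Every dependency is enforceable on the fragments, so the decomposition is dependency-preserving.

none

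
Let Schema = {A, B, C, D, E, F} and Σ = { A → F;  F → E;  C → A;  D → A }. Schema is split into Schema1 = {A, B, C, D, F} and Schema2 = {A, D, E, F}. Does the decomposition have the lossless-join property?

Common attributes: Schema1 ∩ Schema2 = {A, D, F}.
Closure of {A, D, F}: F → E applies, adding E. So (A, D, F)⁺ = {A, D, E, F}.
This closure contains every attribute of Schema2, so Schema1 ∩ Schema2 → Schema2. The join is lossless.

Yes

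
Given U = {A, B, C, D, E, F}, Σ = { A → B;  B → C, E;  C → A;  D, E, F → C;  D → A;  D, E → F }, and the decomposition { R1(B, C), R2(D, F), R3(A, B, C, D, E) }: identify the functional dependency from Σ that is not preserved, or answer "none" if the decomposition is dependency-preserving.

none

A → B lies within R3.
B → C, E lies within R3.
C → A lies within R3.
D, E, F → C: restricted closure across fragments reaches C.
D → A lies within R3.
D, E → F: restricted closure across fragments reaches F.
Every dependency is enforceable on the fragments, so the decomposition is dependency-preserving.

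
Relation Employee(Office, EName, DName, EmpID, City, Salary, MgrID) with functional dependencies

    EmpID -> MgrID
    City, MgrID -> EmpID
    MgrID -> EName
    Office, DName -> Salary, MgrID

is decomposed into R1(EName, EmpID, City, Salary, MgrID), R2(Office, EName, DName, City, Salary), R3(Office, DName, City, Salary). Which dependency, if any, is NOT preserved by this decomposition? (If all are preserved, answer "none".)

Office, DName -> Salary, MgrID

Check Office, DName → Salary, MgrID: no single fragment contains all of {Office, DName, Salary, MgrID}, and the restricted closure of {Office, DName} across the fragments never reaches {Salary, MgrID}.
EmpID → MgrID is preserved.
City, MgrID → EmpID is preserved.
MgrID → EName is preserved.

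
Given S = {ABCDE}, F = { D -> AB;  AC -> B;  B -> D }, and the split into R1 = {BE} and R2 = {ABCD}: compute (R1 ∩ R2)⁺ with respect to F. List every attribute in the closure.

R1 ∩ R2 = {B}.
B → D applies, adding D
D → AB applies, adding A
Closure: {ABD}.

ABD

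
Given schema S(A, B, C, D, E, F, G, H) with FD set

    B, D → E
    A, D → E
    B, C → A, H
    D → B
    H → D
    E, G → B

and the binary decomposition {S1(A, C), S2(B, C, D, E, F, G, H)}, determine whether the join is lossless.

No

Common attributes: S1 ∩ S2 = {C}.
No dependency enlarges {C}, so (C)⁺ = {C}.
The closure contains neither all of S1 = {A, C} nor all of S2 = {B, C, D, E, F, G, H}, so the common attributes are not a superkey of either fragment. The join is lossy.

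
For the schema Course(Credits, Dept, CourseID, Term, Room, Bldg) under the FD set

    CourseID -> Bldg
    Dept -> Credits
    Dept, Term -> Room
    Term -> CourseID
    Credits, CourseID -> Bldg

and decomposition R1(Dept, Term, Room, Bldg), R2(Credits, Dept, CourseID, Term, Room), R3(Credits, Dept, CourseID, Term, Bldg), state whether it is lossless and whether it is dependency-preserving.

Lossless test (chase): Rows 2 and 3 agree on CourseID; apply CourseID→Bldg and equate their Bldg entries. Rows 1 and 2 agree on Dept; apply Dept→Credits and equate their Credits entries. Rows 1 and 3 agree on Dept, Term; apply Dept, Term→Room and equate their Room entries. Rows 1 and 2 agree on Term; apply Term→CourseID and equate their CourseID entries. Row 1 is now all distinguished symbols — the join is lossless.
Dependency preservation: every FD's attributes lie within a single fragment, so each can be enforced locally — preserved.

lossless and dependency-preserving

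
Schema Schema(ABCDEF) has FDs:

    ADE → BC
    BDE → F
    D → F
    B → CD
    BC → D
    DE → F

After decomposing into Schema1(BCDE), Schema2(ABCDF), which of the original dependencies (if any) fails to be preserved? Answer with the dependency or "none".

Check ADE → BC: no single fragment contains all of {ABCDE}, and the restricted closure of {ADE} across the fragments never reaches {BC}.
BDE → F is preserved.
D → F is preserved.
B → CD is preserved.
BC → D is preserved.
DE → F is preserved.

ADE → BC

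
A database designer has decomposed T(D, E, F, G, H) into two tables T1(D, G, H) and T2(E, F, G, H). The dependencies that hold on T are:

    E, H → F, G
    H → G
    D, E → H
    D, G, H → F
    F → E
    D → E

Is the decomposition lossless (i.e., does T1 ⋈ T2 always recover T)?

No

Common attributes: T1 ∩ T2 = {G, H}.
No dependency enlarges {G, H}, so (G, H)⁺ = {G, H}.
The closure contains neither all of T1 = {D, G, H} nor all of T2 = {E, F, G, H}, so the common attributes are not a superkey of either fragment. The join is lossy.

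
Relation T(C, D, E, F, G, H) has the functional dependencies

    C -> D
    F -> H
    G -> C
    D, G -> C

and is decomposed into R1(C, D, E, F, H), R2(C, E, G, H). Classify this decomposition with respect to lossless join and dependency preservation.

Lossless test: (C, E, H)⁺ = {C, D, E, H}, which is a superkey of neither fragment — lossy.
Dependency preservation: D, G → C is not contained in any single fragment, but the restricted closure of its left-hand side across the fragments still reaches the right-hand side; the remaining FDs each lie inside some fragment. All dependencies are preserved.

lossy but dependency-preserving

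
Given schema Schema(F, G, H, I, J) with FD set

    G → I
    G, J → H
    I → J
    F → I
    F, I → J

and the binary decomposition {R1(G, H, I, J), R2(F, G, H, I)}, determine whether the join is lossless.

Yes

Common attributes: R1 ∩ R2 = {G, H, I}.
Closure of {G, H, I}: I → J applies, adding J. So (G, H, I)⁺ = {G, H, I, J}.
This closure contains every attribute of R1, so R1 ∩ R2 → R1. The join is lossless.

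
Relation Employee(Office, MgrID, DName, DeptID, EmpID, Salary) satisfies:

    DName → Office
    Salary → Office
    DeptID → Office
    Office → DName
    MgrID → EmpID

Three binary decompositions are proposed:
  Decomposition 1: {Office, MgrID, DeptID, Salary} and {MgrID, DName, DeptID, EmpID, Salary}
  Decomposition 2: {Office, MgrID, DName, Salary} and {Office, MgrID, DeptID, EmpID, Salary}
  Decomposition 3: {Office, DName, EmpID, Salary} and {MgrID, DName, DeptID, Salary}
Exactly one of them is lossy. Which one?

Decomposition 1: common = {MgrID, DeptID, Salary}, closure = {Office, MgrID, DName, DeptID, EmpID, Salary} → lossless.
Decomposition 2: common = {Office, MgrID, Salary}, closure = {Office, MgrID, DName, EmpID, Salary} → lossless.
Decomposition 3: common = {DName, Salary}, closure = {Office, DName, Salary} → lossy.

Decomposition 3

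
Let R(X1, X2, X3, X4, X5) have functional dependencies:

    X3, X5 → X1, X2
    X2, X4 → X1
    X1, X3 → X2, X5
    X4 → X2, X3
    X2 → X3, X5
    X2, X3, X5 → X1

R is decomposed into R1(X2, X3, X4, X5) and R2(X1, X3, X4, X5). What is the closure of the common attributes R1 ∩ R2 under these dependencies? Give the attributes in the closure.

R1 ∩ R2 = {X3, X4, X5}.
X3, X5 → X1, X2 applies, adding X1, X2
Closure: {X1, X2, X3, X4, X5}.

X1, X2, X3, X4, X5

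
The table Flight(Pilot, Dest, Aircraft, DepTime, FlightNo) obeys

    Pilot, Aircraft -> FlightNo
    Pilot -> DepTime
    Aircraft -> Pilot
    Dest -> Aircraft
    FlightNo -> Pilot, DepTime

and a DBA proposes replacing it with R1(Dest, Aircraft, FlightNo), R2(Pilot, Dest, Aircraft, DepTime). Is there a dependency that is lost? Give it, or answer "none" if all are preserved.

FlightNo -> Pilot, DepTime

Check FlightNo → Pilot, DepTime: no single fragment contains all of {Pilot, DepTime, FlightNo}, and the restricted closure of {FlightNo} across the fragments never reaches {Pilot, DepTime}.
Pilot, Aircraft → FlightNo is preserved.
Pilot → DepTime is preserved.
Aircraft → Pilot is preserved.
Dest → Aircraft is preserved.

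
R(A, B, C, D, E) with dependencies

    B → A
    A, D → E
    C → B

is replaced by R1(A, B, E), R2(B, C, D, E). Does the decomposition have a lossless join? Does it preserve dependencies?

lossless but not dependency-preserving

Lossless test: (B, E)⁺ = {A, B, E}, which contains all of one fragment — lossless.
Dependency preservation: the restricted closure of {A, D} across the fragments never reaches {E}, so A, D → E cannot be enforced without a join — not preserved.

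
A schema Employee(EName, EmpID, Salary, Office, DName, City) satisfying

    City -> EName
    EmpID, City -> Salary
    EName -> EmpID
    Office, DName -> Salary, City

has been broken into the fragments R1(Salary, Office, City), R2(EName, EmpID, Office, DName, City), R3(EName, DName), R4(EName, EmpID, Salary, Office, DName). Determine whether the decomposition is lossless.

Chase test. Columns are EName, EmpID, Salary, Office, DName, City; row i has aⱼ where attribute j ∈ Ri, else bᵢⱼ.
Initial tableau (one row per fragment):
  row 1: b11 b12 a3 a4 b15 a6
  row 2: a1 a2 b23 a4 a5 a6
  row 3: a1 b32 b33 b34 a5 b36
  row 4: a1 a2 a3 a4 a5 b46
Rows 1 and 2 agree on City; apply City→EName and equate their EName entries.
Rows 1 and 2 agree on EName; apply EName→EmpID and equate their EmpID entries.
Rows 1 and 3 agree on EName; apply EName→EmpID and equate their EmpID entries.
Rows 2 and 4 agree on Office, DName; apply Office, DName→Salary, City and equate their Salary, City entries.
Row 2 is now all distinguished symbols — the join is lossless.

Yes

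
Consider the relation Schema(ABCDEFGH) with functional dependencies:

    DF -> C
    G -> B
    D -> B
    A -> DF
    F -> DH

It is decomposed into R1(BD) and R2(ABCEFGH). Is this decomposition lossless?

Common attributes: R1 ∩ R2 = {B}.
No dependency enlarges {B}, so (B)⁺ = {B}.
The closure contains neither all of R1 = {BD} nor all of R2 = {ABCEFGH}, so the common attributes are not a superkey of either fragment. The join is lossy.

No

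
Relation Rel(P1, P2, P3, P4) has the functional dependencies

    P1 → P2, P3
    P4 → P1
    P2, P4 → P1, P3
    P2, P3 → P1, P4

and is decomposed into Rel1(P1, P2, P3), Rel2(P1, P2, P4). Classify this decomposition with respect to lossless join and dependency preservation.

lossless and dependency-preserving

Lossless test: (P1, P2)⁺ = {P1, P2, P3, P4}, which contains all of one fragment — lossless.
Dependency preservation: P2, P4 → P1, P3; P2, P3 → P1, P4 are not contained in any single fragment, but the restricted closure of each left-hand side across the fragments still reaches the right-hand side; the remaining FDs each lie inside some fragment. All dependencies are preserved.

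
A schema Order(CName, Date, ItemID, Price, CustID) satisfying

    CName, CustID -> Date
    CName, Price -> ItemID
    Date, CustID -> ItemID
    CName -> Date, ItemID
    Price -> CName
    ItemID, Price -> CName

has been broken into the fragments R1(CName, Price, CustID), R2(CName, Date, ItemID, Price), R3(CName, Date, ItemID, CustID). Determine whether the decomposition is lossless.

Chase test. Columns are CName, Date, ItemID, Price, CustID; row i has aⱼ where attribute j ∈ Ri, else bᵢⱼ.
Initial tableau (one row per fragment):
  row 1: a1 b12 b13 a4 a5
  row 2: a1 a2 a3 a4 b25
  row 3: a1 a2 a3 b34 a5
Rows 1 and 3 agree on CName, CustID; apply CName, CustID→Date and equate their Date entries.
Rows 1 and 2 agree on CName, Price; apply CName, Price→ItemID and equate their ItemID entries.
Row 1 is now all distinguished symbols — the join is lossless.

Yes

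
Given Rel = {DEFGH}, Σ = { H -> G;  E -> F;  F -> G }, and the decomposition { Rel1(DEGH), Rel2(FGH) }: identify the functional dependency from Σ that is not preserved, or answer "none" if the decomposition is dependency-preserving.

E -> F

Check E → F: no single fragment contains all of {EF}, and the restricted closure of {E} across the fragments never reaches {F}.
H → G is preserved.
F → G is preserved.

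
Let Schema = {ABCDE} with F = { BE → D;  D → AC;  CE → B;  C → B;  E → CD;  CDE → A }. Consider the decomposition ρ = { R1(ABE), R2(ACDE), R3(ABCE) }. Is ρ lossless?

Yes

Chase test. Columns are ABCDE; row i has aⱼ where attribute j ∈ Ri, else bᵢⱼ.
Initial tableau (one row per fragment):
  row 1: a1 a2 b13 b14 a5
  row 2: a1 b22 a3 a4 a5
  row 3: a1 a2 a3 b34 a5
Rows 1 and 3 agree on BE; apply BE→D and equate their D entries.
Rows 1 and 3 agree on D; apply D→AC and equate their AC entries.
Rows 1 and 2 agree on CE; apply CE→B and equate their B entries.
Rows 1 and 2 agree on E; apply E→CD and equate their CD entries.
Row 1 is now all distinguished symbols — the join is lossless.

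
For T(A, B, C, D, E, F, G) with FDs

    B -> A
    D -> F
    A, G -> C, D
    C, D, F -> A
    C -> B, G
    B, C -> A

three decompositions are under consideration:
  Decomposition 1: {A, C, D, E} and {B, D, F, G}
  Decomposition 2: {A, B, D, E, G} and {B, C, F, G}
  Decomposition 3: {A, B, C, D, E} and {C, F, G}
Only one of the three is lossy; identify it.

Decomposition 1

Decomposition 1: common = {D}, closure = {D, F} → lossy.
Decomposition 2: common = {B, G}, closure = {A, B, C, D, F, G} → lossless.
Decomposition 3: common = {C}, closure = {A, B, C, D, F, G} → lossless.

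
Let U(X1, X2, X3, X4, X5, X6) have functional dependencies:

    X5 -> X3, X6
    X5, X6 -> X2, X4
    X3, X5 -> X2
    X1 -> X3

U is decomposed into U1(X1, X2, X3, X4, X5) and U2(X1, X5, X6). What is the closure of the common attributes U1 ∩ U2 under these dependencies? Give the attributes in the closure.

U1 ∩ U2 = {X1, X5}.
X5 → X3, X6 applies, adding X3, X6
X5, X6 → X2, X4 applies, adding X2, X4
Closure: {X1, X2, X3, X4, X5, X6}.

X1, X2, X3, X4, X5, X6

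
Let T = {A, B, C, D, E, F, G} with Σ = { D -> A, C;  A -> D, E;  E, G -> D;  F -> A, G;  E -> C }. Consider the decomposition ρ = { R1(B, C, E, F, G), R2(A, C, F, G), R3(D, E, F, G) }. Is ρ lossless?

Yes

Chase test. Columns are A, B, C, D, E, F, G; row i has aⱼ where attribute j ∈ Ri, else bᵢⱼ.
Initial tableau (one row per fragment):
  row 1: b11 a2 a3 b14 a5 a6 a7
  row 2: a1 b22 a3 b24 b25 a6 a7
  row 3: b31 b32 b33 a4 a5 a6 a7
Rows 1 and 3 agree on E, G; apply E, G→D and equate their D entries.
Rows 1 and 2 agree on F; apply F→A, G and equate their A, G entries.
Rows 1 and 3 agree on F; apply F→A, G and equate their A, G entries.
Rows 1 and 3 agree on E; apply E→C and equate their C entries.
Rows 1 and 2 agree on A; apply A→D, E and equate their D, E entries.
Row 1 is now all distinguished symbols — the join is lossless.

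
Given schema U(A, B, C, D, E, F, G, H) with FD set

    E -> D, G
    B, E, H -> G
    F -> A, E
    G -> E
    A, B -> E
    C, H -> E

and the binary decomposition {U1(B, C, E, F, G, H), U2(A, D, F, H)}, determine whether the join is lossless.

Common attributes: U1 ∩ U2 = {F, H}.
Closure of {F, H}: F → A, E applies, adding A, E; E → D, G applies, adding D, G. So (F, H)⁺ = {A, D, E, F, G, H}.
This closure contains every attribute of U2, so U1 ∩ U2 → U2. The join is lossless.

Yes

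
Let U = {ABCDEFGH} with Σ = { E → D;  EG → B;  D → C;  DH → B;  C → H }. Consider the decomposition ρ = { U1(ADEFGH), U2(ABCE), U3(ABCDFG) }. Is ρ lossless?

Yes

Chase test. Columns are ABCDEFGH; row i has aⱼ where attribute j ∈ Ui, else bᵢⱼ.
Initial tableau (one row per fragment):
  row 1: a1 b12 b13 a4 a5 a6 a7 a8
  row 2: a1 a2 a3 b24 a5 b26 b27 b28
  row 3: a1 a2 a3 a4 b35 a6 a7 b38
Rows 1 and 2 agree on E; apply E→D and equate their D entries.
Rows 1 and 2 agree on D; apply D→C and equate their C entries.
Rows 1 and 2 agree on C; apply C→H and equate their H entries.
Rows 1 and 3 agree on C; apply C→H and equate their H entries.
Rows 1 and 2 agree on DH; apply DH→B and equate their B entries.
Row 1 is now all distinguished symbols — the join is lossless.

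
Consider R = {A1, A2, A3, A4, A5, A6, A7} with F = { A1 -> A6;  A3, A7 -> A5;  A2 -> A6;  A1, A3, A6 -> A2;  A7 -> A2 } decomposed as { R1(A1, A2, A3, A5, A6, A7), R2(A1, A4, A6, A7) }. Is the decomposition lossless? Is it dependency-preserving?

Lossless test: (A1, A6, A7)⁺ = {A1, A2, A6, A7}, which is a superkey of neither fragment — lossy.
Dependency preservation: every FD's attributes lie within a single fragment, so each can be enforced locally — preserved.

lossy but dependency-preserving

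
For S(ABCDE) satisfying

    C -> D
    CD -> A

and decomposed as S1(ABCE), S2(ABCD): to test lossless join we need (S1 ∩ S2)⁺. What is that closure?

S1 ∩ S2 = {ABC}.
C → D applies, adding D
Closure: {ABCD}.

ABCD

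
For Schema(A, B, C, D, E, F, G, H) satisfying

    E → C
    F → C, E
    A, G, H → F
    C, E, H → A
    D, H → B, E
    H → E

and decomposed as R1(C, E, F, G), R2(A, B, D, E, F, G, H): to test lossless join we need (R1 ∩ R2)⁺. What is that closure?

R1 ∩ R2 = {E, F, G}.
E → C applies, adding C
Closure: {C, E, F, G}.

C, E, F, G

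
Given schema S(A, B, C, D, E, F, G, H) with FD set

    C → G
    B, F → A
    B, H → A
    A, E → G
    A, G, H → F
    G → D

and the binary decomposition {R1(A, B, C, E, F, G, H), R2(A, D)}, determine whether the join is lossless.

Common attributes: R1 ∩ R2 = {A}.
No dependency enlarges {A}, so (A)⁺ = {A}.
The closure contains neither all of R1 = {A, B, C, E, F, G, H} nor all of R2 = {A, D}, so the common attributes are not a superkey of either fragment. The join is lossy.

No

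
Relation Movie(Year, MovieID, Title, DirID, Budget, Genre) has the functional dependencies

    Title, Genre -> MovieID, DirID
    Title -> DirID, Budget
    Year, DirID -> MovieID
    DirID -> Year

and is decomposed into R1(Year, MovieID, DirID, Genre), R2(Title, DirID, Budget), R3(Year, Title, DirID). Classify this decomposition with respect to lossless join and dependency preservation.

lossy but dependency-preserving

Lossless test (chase): Rows 2 and 3 agree on Title; apply Title→DirID, Budget and equate their DirID, Budget entries. Rows 1 and 3 agree on Year, DirID; apply Year, DirID→MovieID and equate their MovieID entries. Rows 1 and 2 agree on DirID; apply DirID→Year and equate their Year entries. Rows 1 and 2 agree on Year, DirID; apply Year, DirID→MovieID and equate their MovieID entries. No row becomes fully distinguished — the join is lossy.
Dependency preservation: Title, Genre → MovieID, DirID is not contained in any single fragment, but the restricted closure of its left-hand side across the fragments still reaches the right-hand side; the remaining FDs each lie inside some fragment. All dependencies are preserved.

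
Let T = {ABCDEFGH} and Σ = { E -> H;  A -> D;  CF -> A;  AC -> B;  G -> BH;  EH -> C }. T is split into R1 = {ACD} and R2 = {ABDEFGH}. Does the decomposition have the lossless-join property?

Common attributes: R1 ∩ R2 = {AD}.
No dependency enlarges {AD}, so (AD)⁺ = {AD}.
The closure contains neither all of R1 = {ACD} nor all of R2 = {ABDEFGH}, so the common attributes are not a superkey of either fragment. The join is lossy.

No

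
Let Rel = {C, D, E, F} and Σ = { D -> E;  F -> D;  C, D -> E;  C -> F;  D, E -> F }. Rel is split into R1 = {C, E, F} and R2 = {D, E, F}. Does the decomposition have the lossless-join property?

Common attributes: R1 ∩ R2 = {E, F}.
Closure of {E, F}: F → D applies, adding D. So (E, F)⁺ = {D, E, F}.
This closure contains every attribute of R2, so R1 ∩ R2 → R2. The join is lossless.

Yes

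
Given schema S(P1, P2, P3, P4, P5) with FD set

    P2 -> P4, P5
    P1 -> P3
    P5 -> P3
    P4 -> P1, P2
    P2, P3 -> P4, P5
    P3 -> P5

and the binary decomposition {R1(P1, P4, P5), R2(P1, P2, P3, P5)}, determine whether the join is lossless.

No

Common attributes: R1 ∩ R2 = {P1, P5}.
Closure of {P1, P5}: P1 → P3 applies, adding P3. So (P1, P5)⁺ = {P1, P3, P5}.
The closure contains neither all of R1 = {P1, P4, P5} nor all of R2 = {P1, P2, P3, P5}, so the common attributes are not a superkey of either fragment. The join is lossy.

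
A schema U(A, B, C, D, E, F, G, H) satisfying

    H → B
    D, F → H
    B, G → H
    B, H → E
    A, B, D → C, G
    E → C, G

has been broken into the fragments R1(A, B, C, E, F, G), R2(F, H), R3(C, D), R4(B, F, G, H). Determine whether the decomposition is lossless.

Chase test. Columns are A, B, C, D, E, F, G, H; row i has aⱼ where attribute j ∈ Ri, else bᵢⱼ.
Initial tableau (one row per fragment):
  row 1: a1 a2 a3 b14 a5 a6 a7 b18
  row 2: b21 b22 b23 b24 b25 a6 b27 a8
  row 3: b31 b32 a3 a4 b35 b36 b37 b38
  row 4: b41 a2 b43 b44 b45 a6 a7 a8
Rows 2 and 4 agree on H; apply H→B and equate their B entries.
Rows 1 and 4 agree on B, G; apply B, G→H and equate their H entries.
Rows 1 and 2 agree on B, H; apply B, H→E and equate their E entries.
Rows 1 and 4 agree on B, H; apply B, H→E and equate their E entries.
Rows 1 and 2 agree on E; apply E→C, G and equate their C, G entries.
Rows 1 and 4 agree on E; apply E→C, G and equate their C, G entries.
No row becomes fully distinguished — the join is lossy.

No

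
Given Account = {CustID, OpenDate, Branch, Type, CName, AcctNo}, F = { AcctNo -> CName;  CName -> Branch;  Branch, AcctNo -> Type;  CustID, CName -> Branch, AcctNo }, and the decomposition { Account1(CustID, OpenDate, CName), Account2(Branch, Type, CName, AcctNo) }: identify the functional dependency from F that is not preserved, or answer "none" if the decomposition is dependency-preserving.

CustID, CName -> Branch, AcctNo

Check CustID, CName → Branch, AcctNo: no single fragment contains all of {CustID, Branch, CName, AcctNo}, and the restricted closure of {CustID, CName} across the fragments never reaches {Branch, AcctNo}.
AcctNo → CName is preserved.
CName → Branch is preserved.
Branch, AcctNo → Type is preserved.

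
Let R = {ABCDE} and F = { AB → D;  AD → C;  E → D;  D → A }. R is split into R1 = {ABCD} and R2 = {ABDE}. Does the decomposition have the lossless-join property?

Yes

Common attributes: R1 ∩ R2 = {ABD}.
Closure of {ABD}: AD → C applies, adding C. So (ABD)⁺ = {ABCD}.
This closure contains every attribute of R1, so R1 ∩ R2 → R1. The join is lossless.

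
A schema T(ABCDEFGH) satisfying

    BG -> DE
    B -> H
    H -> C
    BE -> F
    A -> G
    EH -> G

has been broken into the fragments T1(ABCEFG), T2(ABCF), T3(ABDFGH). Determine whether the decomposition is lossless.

Yes

Chase test. Columns are ABCDEFGH; row i has aⱼ where attribute j ∈ Ti, else bᵢⱼ.
Initial tableau (one row per fragment):
  row 1: a1 a2 a3 b14 a5 a6 a7 b18
  row 2: a1 a2 a3 b24 b25 a6 b27 b28
  row 3: a1 a2 b33 a4 b35 a6 a7 a8
Rows 1 and 3 agree on BG; apply BG→DE and equate their DE entries.
Rows 1 and 2 agree on B; apply B→H and equate their H entries.
Rows 1 and 3 agree on B; apply B→H and equate their H entries.
Rows 1 and 3 agree on H; apply H→C and equate their C entries.
Rows 1 and 2 agree on A; apply A→G and equate their G entries.
Rows 1 and 2 agree on BG; apply BG→DE and equate their DE entries.
Row 1 is now all distinguished symbols — the join is lossless.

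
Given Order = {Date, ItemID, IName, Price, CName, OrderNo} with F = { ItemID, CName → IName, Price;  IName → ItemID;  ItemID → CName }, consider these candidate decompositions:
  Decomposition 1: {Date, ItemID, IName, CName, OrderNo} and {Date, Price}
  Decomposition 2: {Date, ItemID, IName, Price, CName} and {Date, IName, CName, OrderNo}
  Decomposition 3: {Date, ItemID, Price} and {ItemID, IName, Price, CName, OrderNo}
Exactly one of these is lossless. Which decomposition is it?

Decomposition 1: common = {Date}, closure = {Date} → lossy.
Decomposition 2: common = {Date, IName, CName}, closure = {Date, ItemID, IName, Price, CName} → lossless.
Decomposition 3: common = {ItemID, Price}, closure = {ItemID, IName, Price, CName} → lossy.

Decomposition 2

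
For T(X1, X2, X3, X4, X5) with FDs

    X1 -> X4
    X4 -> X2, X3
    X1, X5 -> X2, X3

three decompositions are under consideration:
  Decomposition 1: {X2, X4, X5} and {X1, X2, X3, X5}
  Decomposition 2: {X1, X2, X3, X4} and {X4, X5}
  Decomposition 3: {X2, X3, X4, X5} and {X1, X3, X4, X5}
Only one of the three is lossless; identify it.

Decomposition 1: common = {X2, X5}, closure = {X2, X5} → lossy.
Decomposition 2: common = {X4}, closure = {X2, X3, X4} → lossy.
Decomposition 3: common = {X3, X4, X5}, closure = {X2, X3, X4, X5} → lossless.

Decomposition 3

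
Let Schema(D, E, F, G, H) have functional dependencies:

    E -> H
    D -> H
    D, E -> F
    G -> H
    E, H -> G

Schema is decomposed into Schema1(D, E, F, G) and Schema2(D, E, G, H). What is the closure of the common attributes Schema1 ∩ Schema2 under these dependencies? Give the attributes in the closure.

Schema1 ∩ Schema2 = {D, E, G}.
E → H applies, adding H
D, E → F applies, adding F
Closure: {D, E, F, G, H}.

D, E, F, G, H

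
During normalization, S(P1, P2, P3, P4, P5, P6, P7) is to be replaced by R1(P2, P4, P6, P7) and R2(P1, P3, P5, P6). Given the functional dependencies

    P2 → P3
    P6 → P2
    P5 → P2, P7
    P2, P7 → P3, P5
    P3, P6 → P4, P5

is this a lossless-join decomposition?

Common attributes: R1 ∩ R2 = {P6}.
Closure of {P6}: P6 → P2 applies, adding P2; P2 → P3 applies, adding P3; P3, P6 → P4, P5 applies, adding P4, P5; P5 → P2, P7 applies, adding P7. So (P6)⁺ = {P2, P3, P4, P5, P6, P7}.
This closure contains every attribute of R1, so R1 ∩ R2 → R1. The join is lossless.

Yes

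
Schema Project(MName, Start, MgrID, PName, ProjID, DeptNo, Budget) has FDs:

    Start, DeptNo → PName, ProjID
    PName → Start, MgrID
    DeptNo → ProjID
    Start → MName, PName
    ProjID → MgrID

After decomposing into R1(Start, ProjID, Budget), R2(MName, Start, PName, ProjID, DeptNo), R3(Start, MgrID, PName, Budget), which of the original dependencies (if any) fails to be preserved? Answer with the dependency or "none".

ProjID → MgrID

Check ProjID → MgrID: no single fragment contains all of {MgrID, ProjID}, and the restricted closure of {ProjID} across the fragments never reaches {MgrID}.
Start, DeptNo → PName, ProjID is preserved.
PName → Start, MgrID is preserved.
DeptNo → ProjID is preserved.
Start → MName, PName is preserved.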